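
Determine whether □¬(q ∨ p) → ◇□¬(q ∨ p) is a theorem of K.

Tableau for the negation ¬(□¬(q ∨ p) → ◇□¬(q ∨ p)):
1. ¬(□¬(q ∨ p) → ◇□¬(q ∨ p)), 0
2. □¬(q ∨ p), 0
3. ¬◇□¬(q ∨ p), 0
The negation has an open branch (countermodel exists).

Not valid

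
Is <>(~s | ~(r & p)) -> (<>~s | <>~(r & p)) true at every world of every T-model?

Tableau for the negation ~(<>(~s | ~(r & p)) -> (<>~s | <>~(r & p))):
1. ~(<>(~s | ~(r & p)) -> (<>~s | <>~(r & p))), u
2. <>(~s | ~(r & p)), u
3. ~(<>~s | <>~(r & p)), u
4. ~<>~s, u
5. ~<>~(r & p), u
6. s, u
7. r & p, u
8. r, u
9. p, u
10. ~s | ~(r & p), v
11. s, v
12. r & p, v
13. r, v
14. p, v
15. ~(r & p), v
16. ~p, v
Accessibility: uRu, uRv, vRv
Branch closes: p and ~p both at v.
Every branch of the negation's tableau closes; the branch above is one of them.

Yes, valid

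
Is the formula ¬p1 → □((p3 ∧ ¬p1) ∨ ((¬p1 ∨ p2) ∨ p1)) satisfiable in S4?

Satisfiable

1. ¬p1 → □((p3 ∧ ¬p1) ∨ ((¬p1 ∨ p2) ∨ p1)), w0
2. □((p3 ∧ ¬p1) ∨ ((¬p1 ∨ p2) ∨ p1)), w0   [→-rule on 1 (branches; this branch)]
3. (p3 ∧ ¬p1) ∨ ((¬p1 ∨ p2) ∨ p1), w0   [□-rule on 2 via w0Rw0]
4. (¬p1 ∨ p2) ∨ p1, w0   [∨-rule on 3 (branches; this branch)]
5. p1, w0   [∨-rule on 4 (branches; this branch)]
Accessibility: w0Rw0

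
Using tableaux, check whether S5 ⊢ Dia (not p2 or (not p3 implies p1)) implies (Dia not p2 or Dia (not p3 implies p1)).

Valid

Tableau for the negation not (Dia (not p2 or (not p3 implies p1)) implies (Dia not p2 or Dia (not p3 implies p1))):
1. not (Dia (not p2 or (not p3 implies p1)) implies (Dia not p2 or Dia (not p3 implies p1))), w0
2. Dia (not p2 or (not p3 implies p1)), w0
3. not (Dia not p2 or Dia (not p3 implies p1)), w0
4. not Dia not p2, w0
5. not Dia (not p3 implies p1), w0
6. p2, w0
7. not (not p3 implies p1), w0
8. not p3, w0
9. not p1, w0
10. not p2 or (not p3 implies p1), w1
11. p2, w1
12. not (not p3 implies p1), w1
13. not p3, w1
14. not p1, w1
15. not p3 implies p1, w1
16. p1, w1
Accessibility: w0Rw0, w0Rw1, w1Rw0, w1Rw1
Branch closes: p1 and not p1 both at w1.
Every branch of the negation's tableau closes; the branch above is one of them.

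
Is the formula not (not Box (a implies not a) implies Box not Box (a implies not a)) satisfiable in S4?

Satisfiable

1. not (not Box (a implies not a) implies Box not Box (a implies not a)), u
2. not Box (a implies not a), u
3. not Box not Box (a implies not a), u
4. not (a implies not a), v
5. a, v
6. Box (a implies not a), w
7. a implies not a, w
8. not a, w
Accessibility: uRu, uRv, uRw, vRv, wRw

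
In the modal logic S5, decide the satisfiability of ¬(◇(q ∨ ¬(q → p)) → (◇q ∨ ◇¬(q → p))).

1. ¬(◇(q ∨ ¬(q → p)) → (◇q ∨ ◇¬(q → p))), u
2. ◇(q ∨ ¬(q → p)), u   [¬→-rule on 1]
3. ¬(◇q ∨ ◇¬(q → p)), u   [¬→-rule on 1]
4. ¬◇q, u   [¬∨-rule on 3]
5. ¬◇¬(q → p), u   [¬∨-rule on 3]
6. ¬q, u   [¬◇-rule on 4 via uRu]
7. q → p, u   [¬◇-rule on 5 via uRu]
8. p, u   [→-rule on 7 (branches; this branch)]
9. q ∨ ¬(q → p), v   [◇-rule on 2: fresh world v, uRv]
10. ¬q, v   [¬◇-rule on 4 via uRv]
11. q → p, v   [¬◇-rule on 5 via uRv]
12. ¬(q → p), v   [∨-rule on 9 (branches; this branch)]
13. q, v   [¬→-rule on 12]
14. ¬p, v   [¬→-rule on 12]
Accessibility: uRu, uRv, vRu, vRv
Branch closes: q and ¬q both at v.
(One branch shown.) All branches close.

No, unsatisfiable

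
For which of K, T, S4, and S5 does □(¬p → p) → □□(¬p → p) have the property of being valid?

S4-tableau for the negation ¬(□(¬p → p) → □□(¬p → p)):
1. ¬(□(¬p → p) → □□(¬p → p)), 0
2. □(¬p → p), 0
3. ¬□□(¬p → p), 0
4. ¬p → p, 0
5. p, 0
6. ¬□(¬p → p), 1
7. ¬p → p, 1
8. p, 1
9. ¬(¬p → p), 2
10. ¬p, 2
11. ¬p → p, 2
12. p, 2
Accessibility: 0R0, 0R1, 0R2, 1R1, 1R2, 2R2
Branch closes: p and ¬p both at 2.
Every branch closes (one shown): valid in S4, hence also in S5 (every theorem of S4 is a theorem of S5).
T-tableau for the negation ¬(□(¬p → p) → □□(¬p → p)):
1. ¬(□(¬p → p) → □□(¬p → p)), 0
2. □(¬p → p), 0
3. ¬□□(¬p → p), 0
4. ¬p → p, 0
5. p, 0
6. ¬□(¬p → p), 1
7. ¬p → p, 1
8. p, 1
9. ¬(¬p → p), 2
10. ¬p, 2
Accessibility: 0R0, 0R1, 1R1, 1R2, 2R2
Complete open branch: countermodel on a T-frame, so not valid in T, nor in K (the same frame is also a K-frame).

S4, S5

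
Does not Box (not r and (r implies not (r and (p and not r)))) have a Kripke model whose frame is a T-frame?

Satisfiable (open branch found)

1. not Box (not r and (r implies not (r and (p and not r)))), u
2. not (not r and (r implies not (r and (p and not r)))), v   [neg-Box-rule on 1: fresh world v, uRv]
3. r, v   [neg-and-rule on 2 (branches; this branch)]
Accessibility: uRu, uRv, vRv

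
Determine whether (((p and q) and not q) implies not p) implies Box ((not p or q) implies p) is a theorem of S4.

Tableau for the negation not ((((p and q) and not q) implies not p) implies Box ((not p or q) implies p)):
1. not ((((p and q) and not q) implies not p) implies Box ((not p or q) implies p)), w0
2. ((p and q) and not q) implies not p, w0   [neg-implies-rule on 1]
3. not Box ((not p or q) implies p), w0   [neg-implies-rule on 1]
4. not p, w0   [implies-rule on 2 (branches; this branch)]
5. not ((not p or q) implies p), w1   [neg-Box-rule on 3: fresh world w1, w0Rw1]
6. not p or q, w1   [neg-implies-rule on 5]
7. not p, w1   [neg-implies-rule on 5]
8. q, w1   [or-rule on 6 (branches; this branch)]
Accessibility: w0Rw0, w0Rw1, w1Rw1
The negation has an open branch (countermodel exists).

Not valid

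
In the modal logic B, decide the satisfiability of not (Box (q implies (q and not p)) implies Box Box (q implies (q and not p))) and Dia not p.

Satisfiable (open branch found)

1. not (Box (q implies (q and not p)) implies Box Box (q implies (q and not p))) and Dia not p, w0
2. not (Box (q implies (q and not p)) implies Box Box (q implies (q and not p))), w0   [and-rule on 1]
3. Dia not p, w0   [and-rule on 1]
4. Box (q implies (q and not p)), w0   [neg-implies-rule on 2]
5. not Box Box (q implies (q and not p)), w0   [neg-implies-rule on 2]
6. q implies (q and not p), w0   [Box-rule on 4 via w0Rw0]
7. q and not p, w0   [implies-rule on 6 (branches; this branch)]
8. q, w0   [and-rule on 7]
9. not p, w0   [and-rule on 7]
10. not p, w1   [Dia-rule on 3: fresh world w1, w0Rw1]
11. q implies (q and not p), w1   [Box-rule on 4 via w0Rw1]
12. q and not p, w1   [implies-rule on 11 (branches; this branch)]
13. q, w1   [and-rule on 12]
14. not Box (q implies (q and not p)), w2   [neg-Box-rule on 5: fresh world w2, w0Rw2]
15. q implies (q and not p), w2   [Box-rule on 4 via w0Rw2]
16. q and not p, w2   [implies-rule on 15 (branches; this branch)]
17. q, w2   [and-rule on 16]
18. not p, w2   [and-rule on 16]
19. not (q implies (q and not p)), w3   [neg-Box-rule on 14: fresh world w3, w2Rw3]
20. q, w3   [neg-implies-rule on 19]
21. not (q and not p), w3   [neg-implies-rule on 19]
22. p, w3   [neg-and-rule on 21 (branches; this branch)]
Accessibility: w0Rw0, w0Rw1, w0Rw2, w1Rw0, w1Rw1, w2Rw0, w2Rw2, w2Rw3, w3Rw2, w3Rw3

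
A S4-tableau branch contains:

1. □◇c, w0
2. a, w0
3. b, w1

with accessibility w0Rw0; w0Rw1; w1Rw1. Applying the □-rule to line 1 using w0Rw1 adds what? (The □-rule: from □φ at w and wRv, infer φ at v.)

◇c, w1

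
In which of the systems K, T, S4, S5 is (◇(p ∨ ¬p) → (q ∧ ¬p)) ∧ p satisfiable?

K

K-tableau for the formula:
1. (◇(p ∨ ¬p) → (q ∧ ¬p)) ∧ p, w0
2. ◇(p ∨ ¬p) → (q ∧ ¬p), w0
3. p, w0
4. ¬◇(p ∨ ¬p), w0
Complete open branch: satisfiable in K.
T-tableau for the formula:
1. (◇(p ∨ ¬p) → (q ∧ ¬p)) ∧ p, w0
2. ◇(p ∨ ¬p) → (q ∧ ¬p), w0
3. p, w0
4. ¬◇(p ∨ ¬p), w0
5. ¬(p ∨ ¬p), w0
6. ¬p, w0
Accessibility: w0Rw0
Branch closes: p and ¬p both at w0.
Every branch closes (one shown): unsatisfiable in T, hence also in S4, S5 (every S4/S5-frame is a T-frame).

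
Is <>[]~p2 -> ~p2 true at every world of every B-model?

Yes, valid

Tableau for the negation ~(<>[]~p2 -> ~p2):
1. ~(<>[]~p2 -> ~p2), 0
2. <>[]~p2, 0
3. p2, 0
4. []~p2, 1
5. ~p2, 0
Accessibility: 0R0, 0R1, 1R0, 1R1
Branch closes: p2 and ~p2 both at 0.
All branches of the negation close; one closing branch shown above.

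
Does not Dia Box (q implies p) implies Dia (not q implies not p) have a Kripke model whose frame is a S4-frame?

Satisfiable (open branch found)

1. not Dia Box (q implies p) implies Dia (not q implies not p), u
2. Dia (not q implies not p), u
3. not q implies not p, v
4. not p, v
Accessibility: uRu, uRv, vRv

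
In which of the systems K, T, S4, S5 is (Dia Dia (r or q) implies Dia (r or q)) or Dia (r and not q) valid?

S4, S5

S4-tableau for the negation not ((Dia Dia (r or q) implies Dia (r or q)) or Dia (r and not q)):
1. not ((Dia Dia (r or q) implies Dia (r or q)) or Dia (r and not q)), 0
2. not (Dia Dia (r or q) implies Dia (r or q)), 0   [neg-or-rule on 1]
3. not Dia (r and not q), 0   [neg-or-rule on 1]
4. Dia Dia (r or q), 0   [neg-implies-rule on 2]
5. not Dia (r or q), 0   [neg-implies-rule on 2]
6. not (r and not q), 0   [neg-Dia-rule on 3 via 0R0]
7. not (r or q), 0   [neg-Dia-rule on 5 via 0R0]
8. not r, 0   [neg-or-rule on 7]
9. not q, 0   [neg-or-rule on 7]
10. Dia (r or q), 1   [Dia-rule on 4: fresh world 1, 0R1]
11. not (r and not q), 1   [neg-Dia-rule on 3 via 0R1]
12. not (r or q), 1   [neg-Dia-rule on 5 via 0R1]
13. not r, 1   [neg-or-rule on 12]
14. not q, 1   [neg-or-rule on 12]
15. r or q, 2   [Dia-rule on 10: fresh world 2, 1R2]
16. not (r and not q), 2   [neg-Dia-rule on 3 via 0R2]
17. not (r or q), 2   [neg-Dia-rule on 5 via 0R2]
18. not r, 2   [neg-or-rule on 17]
19. not q, 2   [neg-or-rule on 17]
20. q, 2   [or-rule on 15 (branches; this branch)]
Accessibility: 0R0, 0R1, 0R2, 1R1, 1R2, 2R2
Branch closes: q and not q both at 2.
Every branch closes (one shown): valid in S4, hence also in S5 (every theorem of S4 is a theorem of S5).
T-tableau for the negation not ((Dia Dia (r or q) implies Dia (r or q)) or Dia (r and not q)):
1. not ((Dia Dia (r or q) implies Dia (r or q)) or Dia (r and not q)), 0
2. not (Dia Dia (r or q) implies Dia (r or q)), 0   [neg-or-rule on 1]
3. not Dia (r and not q), 0   [neg-or-rule on 1]
4. Dia Dia (r or q), 0   [neg-implies-rule on 2]
5. not Dia (r or q), 0   [neg-implies-rule on 2]
6. not (r and not q), 0   [neg-Dia-rule on 3 via 0R0]
7. not (r or q), 0   [neg-Dia-rule on 5 via 0R0]
8. not r, 0   [neg-or-rule on 7]
9. not q, 0   [neg-or-rule on 7]
10. Dia (r or q), 1   [Dia-rule on 4: fresh world 1, 0R1]
11. not (r and not q), 1   [neg-Dia-rule on 3 via 0R1]
12. not (r or q), 1   [neg-Dia-rule on 5 via 0R1]
13. not r, 1   [neg-or-rule on 12]
14. not q, 1   [neg-or-rule on 12]
15. r or q, 2   [Dia-rule on 10: fresh world 2, 1R2]
16. q, 2   [or-rule on 15 (branches; this branch)]
Accessibility: 0R0, 0R1, 1R1, 1R2, 2R2
Complete open branch: countermodel on a T-frame, so not valid in T, nor in K (the same frame is also a K-frame).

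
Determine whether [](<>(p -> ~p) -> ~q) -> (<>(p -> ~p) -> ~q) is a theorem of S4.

Tableau for the negation ~([](<>(p -> ~p) -> ~q) -> (<>(p -> ~p) -> ~q)):
1. ~([](<>(p -> ~p) -> ~q) -> (<>(p -> ~p) -> ~q)), w0
2. [](<>(p -> ~p) -> ~q), w0
3. ~(<>(p -> ~p) -> ~q), w0
4. <>(p -> ~p), w0
5. q, w0
6. <>(p -> ~p) -> ~q, w0
7. ~<>(p -> ~p), w0
8. ~(p -> ~p), w0
9. p, w0
10. p -> ~p, w1
11. <>(p -> ~p) -> ~q, w1
12. ~(p -> ~p), w1
13. p, w1
14. ~p, w1
Accessibility: w0Rw0, w0Rw1, w1Rw1
Branch closes: p and ~p both at w1.
All branches of the negation close; one closing branch shown above.

Valid in S4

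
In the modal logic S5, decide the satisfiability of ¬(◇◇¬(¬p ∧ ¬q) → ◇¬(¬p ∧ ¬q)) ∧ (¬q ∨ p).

1. ¬(◇◇¬(¬p ∧ ¬q) → ◇¬(¬p ∧ ¬q)) ∧ (¬q ∨ p), 0
2. ¬(◇◇¬(¬p ∧ ¬q) → ◇¬(¬p ∧ ¬q)), 0   [∧-rule on 1]
3. ¬q ∨ p, 0   [∧-rule on 1]
4. ◇◇¬(¬p ∧ ¬q), 0   [¬→-rule on 2]
5. ¬◇¬(¬p ∧ ¬q), 0   [¬→-rule on 2]
6. ¬p ∧ ¬q, 0   [¬◇-rule on 5 via 0R0]
7. ¬p, 0   [∧-rule on 6]
8. ¬q, 0   [∧-rule on 6]
9. ◇¬(¬p ∧ ¬q), 1   [◇-rule on 4: fresh world 1, 0R1]
10. ¬p ∧ ¬q, 1   [¬◇-rule on 5 via 0R1]
11. ¬p, 1   [∧-rule on 10]
12. ¬q, 1   [∧-rule on 10]
13. ¬(¬p ∧ ¬q), 2   [◇-rule on 9: fresh world 2, 1R2]
14. ¬p ∧ ¬q, 2   [¬◇-rule on 5 via 0R2]
15. ¬p, 2   [∧-rule on 14]
16. ¬q, 2   [∧-rule on 14]
17. q, 2   [¬∧-rule on 13 (branches; this branch)]
Accessibility: 0R0, 0R1, 0R2, 1R0, 1R1, 1R2, 2R0, 2R1, 2R2
Branch closes: q and ¬q both at 2.
Every branch closes; the branch above is one of them.

Unsatisfiable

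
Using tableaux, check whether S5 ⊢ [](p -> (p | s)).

Tableau for the negation ~[](p -> (p | s)):
1. ~[](p -> (p | s)), u
2. ~(p -> (p | s)), v
3. p, v
4. ~(p | s), v
5. ~p, v
6. ~s, v
Accessibility: uRu, uRv, vRu, vRv
Branch closes: p and ~p both at v.
Every branch of the negation's tableau closes; the branch above is one of them.

Yes, valid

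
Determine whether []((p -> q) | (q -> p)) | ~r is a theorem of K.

Tableau for the negation ~([]((p -> q) | (q -> p)) | ~r):
1. ~([]((p -> q) | (q -> p)) | ~r), w0
2. ~[]((p -> q) | (q -> p)), w0   [~|-rule on 1]
3. r, w0   [~|-rule on 1]
4. ~((p -> q) | (q -> p)), w1   [~[]-rule on 2: fresh world w1, w0Rw1]
5. ~(p -> q), w1   [~|-rule on 4]
6. ~(q -> p), w1   [~|-rule on 4]
7. p, w1   [~->-rule on 5]
8. ~q, w1   [~->-rule on 5]
9. q, w1   [~->-rule on 6]
10. ~p, w1   [~->-rule on 6]
Accessibility: w0Rw1
Branch closes: q and ~q both at w1.
Every branch of the negation's tableau closes; the branch above is one of them.

Valid in K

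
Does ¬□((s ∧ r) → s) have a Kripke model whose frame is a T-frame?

No, unsatisfiable

1. ¬□((s ∧ r) → s), w0
2. ¬((s ∧ r) → s), w1
3. s ∧ r, w1
4. ¬s, w1
5. s, w1
6. r, w1
Accessibility: w0Rw0, w0Rw1, w1Rw1
Branch closes: s and ¬s both at w1.
All branches of the tableau close; one closing branch shown above.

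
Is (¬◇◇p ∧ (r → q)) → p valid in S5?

Tableau for the negation ¬((¬◇◇p ∧ (r → q)) → p):
1. ¬((¬◇◇p ∧ (r → q)) → p), u
2. ¬◇◇p ∧ (r → q), u
3. ¬p, u
4. ¬◇◇p, u
5. r → q, u
6. ¬◇p, u
7. q, u
Accessibility: uRu
The negation has an open branch (countermodel exists).

Not valid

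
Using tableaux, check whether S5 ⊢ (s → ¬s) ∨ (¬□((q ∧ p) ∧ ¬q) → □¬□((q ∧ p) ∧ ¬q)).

Valid

Tableau for the negation ¬((s → ¬s) ∨ (¬□((q ∧ p) ∧ ¬q) → □¬□((q ∧ p) ∧ ¬q))):
1. ¬((s → ¬s) ∨ (¬□((q ∧ p) ∧ ¬q) → □¬□((q ∧ p) ∧ ¬q))), w0
2. ¬(s → ¬s), w0
3. ¬(¬□((q ∧ p) ∧ ¬q) → □¬□((q ∧ p) ∧ ¬q)), w0
4. s, w0
5. ¬□((q ∧ p) ∧ ¬q), w0
6. ¬□¬□((q ∧ p) ∧ ¬q), w0
7. ¬((q ∧ p) ∧ ¬q), w1
8. ¬(q ∧ p), w1
9. ¬p, w1
10. □((q ∧ p) ∧ ¬q), w2
11. (q ∧ p) ∧ ¬q, w0
12. q ∧ p, w0
13. ¬q, w0
14. q, w0
15. p, w0
Accessibility: w0Rw0, w0Rw1, w0Rw2, w1Rw0, w1Rw1, w1Rw2, w2Rw0, w2Rw1, w2Rw2
Branch closes: q and ¬q both at w0.
All branches of the negation close; one closing branch shown above.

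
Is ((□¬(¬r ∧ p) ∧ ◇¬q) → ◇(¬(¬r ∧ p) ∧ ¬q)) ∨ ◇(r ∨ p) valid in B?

Yes, valid

Tableau for the negation ¬(((□¬(¬r ∧ p) ∧ ◇¬q) → ◇(¬(¬r ∧ p) ∧ ¬q)) ∨ ◇(r ∨ p)):
1. ¬(((□¬(¬r ∧ p) ∧ ◇¬q) → ◇(¬(¬r ∧ p) ∧ ¬q)) ∨ ◇(r ∨ p)), 0
2. ¬((□¬(¬r ∧ p) ∧ ◇¬q) → ◇(¬(¬r ∧ p) ∧ ¬q)), 0
3. ¬◇(r ∨ p), 0
4. □¬(¬r ∧ p) ∧ ◇¬q, 0
5. ¬◇(¬(¬r ∧ p) ∧ ¬q), 0
6. □¬(¬r ∧ p), 0
7. ◇¬q, 0
8. ¬(r ∨ p), 0
9. ¬r, 0
10. ¬p, 0
11. ¬(¬(¬r ∧ p) ∧ ¬q), 0
12. ¬(¬r ∧ p), 0
13. q, 0
14. ¬q, 1
15. ¬(r ∨ p), 1
16. ¬r, 1
17. ¬p, 1
18. ¬(¬(¬r ∧ p) ∧ ¬q), 1
19. ¬(¬r ∧ p), 1
20. ¬r ∧ p, 1
21. p, 1
Accessibility: 0R0, 0R1, 1R0, 1R1
Branch closes: p and ¬p both at 1.
Every branch of the negation's tableau closes; the branch above is one of them.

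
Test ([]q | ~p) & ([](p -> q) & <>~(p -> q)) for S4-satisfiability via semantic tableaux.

Unsatisfiable (every branch closes)

1. ([]q | ~p) & ([](p -> q) & <>~(p -> q)), u
2. []q | ~p, u
3. [](p -> q) & <>~(p -> q), u
4. [](p -> q), u
5. <>~(p -> q), u
6. p -> q, u
7. []q, u
8. q, u
9. ~(p -> q), v
10. p, v
11. ~q, v
12. p -> q, v
13. q, v
Accessibility: uRu, uRv, vRv
Branch closes: q and ~q both at v.
(One branch shown.) All branches close.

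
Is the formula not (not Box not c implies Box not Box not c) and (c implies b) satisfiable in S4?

1. not (not Box not c implies Box not Box not c) and (c implies b), u
2. not (not Box not c implies Box not Box not c), u
3. c implies b, u
4. not Box not c, u
5. not Box not Box not c, u
6. b, u
7. c, v
8. Box not c, w
9. not c, w
Accessibility: uRu, uRv, uRw, vRv, wRw

Satisfiable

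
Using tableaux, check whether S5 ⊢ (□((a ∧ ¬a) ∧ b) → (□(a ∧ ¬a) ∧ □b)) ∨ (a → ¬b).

Tableau for the negation ¬((□((a ∧ ¬a) ∧ b) → (□(a ∧ ¬a) ∧ □b)) ∨ (a → ¬b)):
1. ¬((□((a ∧ ¬a) ∧ b) → (□(a ∧ ¬a) ∧ □b)) ∨ (a → ¬b)), u
2. ¬(□((a ∧ ¬a) ∧ b) → (□(a ∧ ¬a) ∧ □b)), u
3. ¬(a → ¬b), u
4. □((a ∧ ¬a) ∧ b), u
5. ¬(□(a ∧ ¬a) ∧ □b), u
6. a, u
7. b, u
8. (a ∧ ¬a) ∧ b, u
9. a ∧ ¬a, u
10. ¬a, u
Accessibility: uRu
Branch closes: a and ¬a both at u.
Every branch of the negation's tableau closes; the branch above is one of them.

Yes, valid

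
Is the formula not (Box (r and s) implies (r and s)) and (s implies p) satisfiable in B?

1. not (Box (r and s) implies (r and s)) and (s implies p), w0
2. not (Box (r and s) implies (r and s)), w0
3. s implies p, w0
4. Box (r and s), w0
5. not (r and s), w0
6. r and s, w0
7. r, w0
8. s, w0
9. p, w0
10. not s, w0
Accessibility: w0Rw0
Branch closes: s and not s both at w0.
Every branch closes; the branch above is one of them.

Unsatisfiable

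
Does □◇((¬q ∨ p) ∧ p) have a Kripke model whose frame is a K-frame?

1. □◇((¬q ∨ p) ∧ p), 0

Satisfiable (open branch found)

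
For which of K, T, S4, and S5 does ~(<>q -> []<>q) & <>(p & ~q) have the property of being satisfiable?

K, T, S4

S4-tableau for the formula:
1. ~(<>q -> []<>q) & <>(p & ~q), u
2. ~(<>q -> []<>q), u   [&-rule on 1]
3. <>(p & ~q), u   [&-rule on 1]
4. <>q, u   [~->-rule on 2]
5. ~[]<>q, u   [~->-rule on 2]
6. p & ~q, v   [<>-rule on 3: fresh world v, uRv]
7. p, v   [&-rule on 6]
8. ~q, v   [&-rule on 6]
9. q, w   [<>-rule on 4: fresh world w, uRw]
10. ~<>q, x   [~[]-rule on 5: fresh world x, uRx]
11. ~q, x   [~<>-rule on 10 via xRx]
Accessibility: uRu, uRv, uRw, uRx, vRv, wRw, xRx
Complete open branch: satisfiable in S4, hence also in K, T (this S4-model is also a K-model and a T-model).
S5-tableau for the formula:
1. ~(<>q -> []<>q) & <>(p & ~q), u
2. ~(<>q -> []<>q), u   [&-rule on 1]
3. <>(p & ~q), u   [&-rule on 1]
4. <>q, u   [~->-rule on 2]
5. ~[]<>q, u   [~->-rule on 2]
6. p & ~q, v   [<>-rule on 3: fresh world v, uRv]
7. p, v   [&-rule on 6]
8. ~q, v   [&-rule on 6]
9. q, w   [<>-rule on 4: fresh world w, uRw]
10. ~<>q, x   [~[]-rule on 5: fresh world x, uRx]
11. ~q, u   [~<>-rule on 10 via xRu]
12. ~q, w   [~<>-rule on 10 via xRw]
Accessibility: uRu, uRv, uRw, uRx, vRu, vRv, vRw, vRx, wRu, wRv, wRw, wRx, xRu, xRv, xRw, xRx
Branch closes: q and ~q both at w.
Every branch closes (one shown): unsatisfiable in S5.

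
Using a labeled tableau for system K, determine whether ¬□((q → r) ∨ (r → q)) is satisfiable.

Unsatisfiable (every branch closes)

1. ¬□((q → r) ∨ (r → q)), u
2. ¬((q → r) ∨ (r → q)), v   [¬□-rule on 1: fresh world v, uRv]
3. ¬(q → r), v   [¬∨-rule on 2]
4. ¬(r → q), v   [¬∨-rule on 2]
5. q, v   [¬→-rule on 3]
6. ¬r, v   [¬→-rule on 3]
7. r, v   [¬→-rule on 4]
8. ¬q, v   [¬→-rule on 4]
Accessibility: uRv
Branch closes: r and ¬r both at v.
(One branch shown.) All branches close.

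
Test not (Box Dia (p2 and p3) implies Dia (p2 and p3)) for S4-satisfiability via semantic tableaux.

1. not (Box Dia (p2 and p3) implies Dia (p2 and p3)), 0
2. Box Dia (p2 and p3), 0   [neg-implies-rule on 1]
3. not Dia (p2 and p3), 0   [neg-implies-rule on 1]
4. Dia (p2 and p3), 0   [Box-rule on 2 via 0R0]
5. not (p2 and p3), 0   [neg-Dia-rule on 3 via 0R0]
6. not p3, 0   [neg-and-rule on 5 (branches; this branch)]
7. p2 and p3, 1   [Dia-rule on 4: fresh world 1, 0R1]
8. p2, 1   [and-rule on 7]
9. p3, 1   [and-rule on 7]
10. Dia (p2 and p3), 1   [Box-rule on 2 via 0R1]
11. not (p2 and p3), 1   [neg-Dia-rule on 3 via 0R1]
12. not p3, 1   [neg-and-rule on 11 (branches; this branch)]
Accessibility: 0R0, 0R1, 1R1
Branch closes: p3 and not p3 both at 1.
All branches of the tableau close; one closing branch shown above.

Unsatisfiable (every branch closes)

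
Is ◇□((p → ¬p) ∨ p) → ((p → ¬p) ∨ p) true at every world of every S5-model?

Tableau for the negation ¬(◇□((p → ¬p) ∨ p) → ((p → ¬p) ∨ p)):
1. ¬(◇□((p → ¬p) ∨ p) → ((p → ¬p) ∨ p)), u
2. ◇□((p → ¬p) ∨ p), u   [¬→-rule on 1]
3. ¬((p → ¬p) ∨ p), u   [¬→-rule on 1]
4. ¬(p → ¬p), u   [¬∨-rule on 3]
5. ¬p, u   [¬∨-rule on 3]
6. p, u   [¬→-rule on 4]
Accessibility: uRu
Branch closes: p and ¬p both at u.
All branches of the negation close; one closing branch shown above.

Valid in S5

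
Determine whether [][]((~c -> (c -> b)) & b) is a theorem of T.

Tableau for the negation ~[][]((~c -> (c -> b)) & b):
1. ~[][]((~c -> (c -> b)) & b), w0
2. ~[]((~c -> (c -> b)) & b), w1
3. ~((~c -> (c -> b)) & b), w2
4. ~b, w2
Accessibility: w0Rw0, w0Rw1, w1Rw1, w1Rw2, w2Rw2
The negation has an open branch (countermodel exists).

Not valid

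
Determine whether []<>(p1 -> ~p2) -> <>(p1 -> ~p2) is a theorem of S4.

Valid in S4

Tableau for the negation ~([]<>(p1 -> ~p2) -> <>(p1 -> ~p2)):
1. ~([]<>(p1 -> ~p2) -> <>(p1 -> ~p2)), w0
2. []<>(p1 -> ~p2), w0
3. ~<>(p1 -> ~p2), w0
4. <>(p1 -> ~p2), w0
5. ~(p1 -> ~p2), w0
6. p1, w0
7. p2, w0
8. p1 -> ~p2, w1
9. <>(p1 -> ~p2), w1
10. ~(p1 -> ~p2), w1
11. p1, w1
12. p2, w1
13. ~p2, w1
Accessibility: w0Rw0, w0Rw1, w1Rw1
Branch closes: p2 and ~p2 both at w1.
Every branch of the negation's tableau closes; the branch above is one of them.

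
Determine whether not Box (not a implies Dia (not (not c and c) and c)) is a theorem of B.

Invalid (countermodel exists)

Tableau for the negation Box (not a implies Dia (not (not c and c) and c)):
1. Box (not a implies Dia (not (not c and c) and c)), w0
2. not a implies Dia (not (not c and c) and c), w0
3. Dia (not (not c and c) and c), w0
4. not (not c and c) and c, w1
5. not (not c and c), w1
6. c, w1
7. not a implies Dia (not (not c and c) and c), w1
8. Dia (not (not c and c) and c), w1
9. not (not c and c) and c, w2
10. not (not c and c), w2
11. c, w2
Accessibility: w0Rw0, w0Rw1, w1Rw0, w1Rw1, w1Rw2, w2Rw1, w2Rw2
The negation has an open branch (countermodel exists).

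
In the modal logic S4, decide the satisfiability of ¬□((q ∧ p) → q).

Unsatisfiable (every branch closes)

1. ¬□((q ∧ p) → q), w0
2. ¬((q ∧ p) → q), w1
3. q ∧ p, w1
4. ¬q, w1
5. q, w1
6. p, w1
Accessibility: w0Rw0, w0Rw1, w1Rw1
Branch closes: q and ¬q both at w1.
(One branch shown.) All branches close.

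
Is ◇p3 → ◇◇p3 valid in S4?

Tableau for the negation ¬(◇p3 → ◇◇p3):
1. ¬(◇p3 → ◇◇p3), 0
2. ◇p3, 0
3. ¬◇◇p3, 0
4. ¬◇p3, 0
5. ¬p3, 0
6. p3, 1
7. ¬◇p3, 1
8. ¬p3, 1
Accessibility: 0R0, 0R1, 1R1
Branch closes: p3 and ¬p3 both at 1.
All branches of the negation close; one closing branch shown above.

Yes, valid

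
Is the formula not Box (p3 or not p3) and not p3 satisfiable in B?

1. not Box (p3 or not p3) and not p3, w0
2. not Box (p3 or not p3), w0   [and-rule on 1]
3. not p3, w0   [and-rule on 1]
4. not (p3 or not p3), w1   [neg-Box-rule on 2: fresh world w1, w0Rw1]
5. not p3, w1   [neg-or-rule on 4]
6. p3, w1   [neg-or-rule on 4]
Accessibility: w0Rw0, w0Rw1, w1Rw0, w1Rw1
Branch closes: p3 and not p3 both at w1.
(One branch shown.) All branches close.

Unsatisfiable (every branch closes)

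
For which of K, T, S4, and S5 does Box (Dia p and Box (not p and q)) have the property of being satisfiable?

T-tableau for the formula:
1. Box (Dia p and Box (not p and q)), 0
2. Dia p and Box (not p and q), 0
3. Dia p, 0
4. Box (not p and q), 0
5. not p and q, 0
6. not p, 0
7. q, 0
8. p, 1
9. Dia p and Box (not p and q), 1
10. Dia p, 1
11. Box (not p and q), 1
12. not p and q, 1
13. not p, 1
14. q, 1
Accessibility: 0R0, 0R1, 1R1
Branch closes: p and not p both at 1.
Every branch closes (one shown): unsatisfiable in T, hence also in S4, S5 (every S4/S5-frame is a T-frame).
K-tableau for the formula:
1. Box (Dia p and Box (not p and q)), 0
Complete open branch: satisfiable in K.

K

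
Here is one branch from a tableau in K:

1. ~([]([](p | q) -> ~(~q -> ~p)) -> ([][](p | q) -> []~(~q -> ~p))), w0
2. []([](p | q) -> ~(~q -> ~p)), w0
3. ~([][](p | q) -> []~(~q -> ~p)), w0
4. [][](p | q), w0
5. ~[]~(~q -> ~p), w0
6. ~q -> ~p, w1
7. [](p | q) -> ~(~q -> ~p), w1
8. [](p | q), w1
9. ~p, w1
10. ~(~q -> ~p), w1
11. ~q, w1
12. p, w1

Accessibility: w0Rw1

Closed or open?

Closed

Both p and ~p appear at w1.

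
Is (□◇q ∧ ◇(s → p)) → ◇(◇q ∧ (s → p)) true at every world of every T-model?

Valid in T

Tableau for the negation ¬((□◇q ∧ ◇(s → p)) → ◇(◇q ∧ (s → p))):
1. ¬((□◇q ∧ ◇(s → p)) → ◇(◇q ∧ (s → p))), 0
2. □◇q ∧ ◇(s → p), 0
3. ¬◇(◇q ∧ (s → p)), 0
4. □◇q, 0
5. ◇(s → p), 0
6. ¬(◇q ∧ (s → p)), 0
7. ◇q, 0
8. ¬(s → p), 0
9. s, 0
10. ¬p, 0
11. s → p, 1
12. ¬(◇q ∧ (s → p)), 1
13. ◇q, 1
14. p, 1
15. ¬◇q, 1
16. ¬q, 1
17. q, 2
18. ¬(◇q ∧ (s → p)), 2
19. ◇q, 2
20. ¬(s → p), 2
21. s, 2
22. ¬p, 2
23. q, 3
24. ¬q, 3
Accessibility: 0R0, 0R1, 0R2, 1R1, 1R3, 2R2, 3R3
Branch closes: q and ¬q both at 3.
All branches of the negation close; one closing branch shown above.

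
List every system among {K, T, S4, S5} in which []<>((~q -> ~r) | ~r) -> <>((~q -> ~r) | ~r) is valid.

K-tableau for the negation ~([]<>((~q -> ~r) | ~r) -> <>((~q -> ~r) | ~r)):
1. ~([]<>((~q -> ~r) | ~r) -> <>((~q -> ~r) | ~r)), u
2. []<>((~q -> ~r) | ~r), u
3. ~<>((~q -> ~r) | ~r), u
Complete open branch: countermodel on a K-frame, so not valid in K.
T-tableau for the negation ~([]<>((~q -> ~r) | ~r) -> <>((~q -> ~r) | ~r)):
1. ~([]<>((~q -> ~r) | ~r) -> <>((~q -> ~r) | ~r)), u
2. []<>((~q -> ~r) | ~r), u
3. ~<>((~q -> ~r) | ~r), u
4. <>((~q -> ~r) | ~r), u
5. ~((~q -> ~r) | ~r), u
6. ~(~q -> ~r), u
7. r, u
8. ~q, u
9. (~q -> ~r) | ~r, v
10. <>((~q -> ~r) | ~r), v
11. ~((~q -> ~r) | ~r), v
12. ~(~q -> ~r), v
13. r, v
14. ~q, v
15. ~q -> ~r, v
16. ~r, v
Accessibility: uRu, uRv, vRv
Branch closes: r and ~r both at v.
Every branch closes (one shown): valid in T, hence also in S4, S5 (every theorem of T is a theorem of S4 and S5).

T, S4, S5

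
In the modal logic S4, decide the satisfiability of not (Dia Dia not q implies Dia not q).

1. not (Dia Dia not q implies Dia not q), w0
2. Dia Dia not q, w0
3. not Dia not q, w0
4. q, w0
5. Dia not q, w1
6. q, w1
7. not q, w2
8. q, w2
Accessibility: w0Rw0, w0Rw1, w0Rw2, w1Rw1, w1Rw2, w2Rw2
Branch closes: q and not q both at w2.
All branches of the tableau close; one closing branch shown above.

No, unsatisfiable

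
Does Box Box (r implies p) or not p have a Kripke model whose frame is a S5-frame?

1. Box Box (r implies p) or not p, u
2. not p, u
Accessibility: uRu

Yes, satisfiable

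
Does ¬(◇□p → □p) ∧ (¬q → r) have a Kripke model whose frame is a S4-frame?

Satisfiable (open branch found)

1. ¬(◇□p → □p) ∧ (¬q → r), 0
2. ¬(◇□p → □p), 0
3. ¬q → r, 0
4. ◇□p, 0
5. ¬□p, 0
6. r, 0
7. □p, 1
8. p, 1
9. ¬p, 2
Accessibility: 0R0, 0R1, 0R2, 1R1, 2R2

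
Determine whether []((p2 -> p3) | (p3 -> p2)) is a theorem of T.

Yes, valid

Tableau for the negation ~[]((p2 -> p3) | (p3 -> p2)):
1. ~[]((p2 -> p3) | (p3 -> p2)), u
2. ~((p2 -> p3) | (p3 -> p2)), v
3. ~(p2 -> p3), v
4. ~(p3 -> p2), v
5. p2, v
6. ~p3, v
7. p3, v
8. ~p2, v
Accessibility: uRu, uRv, vRv
Branch closes: p3 and ~p3 both at v.
All branches of the negation close; one closing branch shown above.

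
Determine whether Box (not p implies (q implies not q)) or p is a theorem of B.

Tableau for the negation not (Box (not p implies (q implies not q)) or p):
1. not (Box (not p implies (q implies not q)) or p), 0
2. not Box (not p implies (q implies not q)), 0   [neg-or-rule on 1]
3. not p, 0   [neg-or-rule on 1]
4. not (not p implies (q implies not q)), 1   [neg-Box-rule on 2: fresh world 1, 0R1]
5. not p, 1   [neg-implies-rule on 4]
6. not (q implies not q), 1   [neg-implies-rule on 4]
7. q, 1   [neg-implies-rule on 6]
Accessibility: 0R0, 0R1, 1R0, 1R1
The negation has an open branch (countermodel exists).

Not valid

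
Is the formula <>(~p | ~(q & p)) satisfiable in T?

1. <>(~p | ~(q & p)), 0
2. ~p | ~(q & p), 1
3. ~(q & p), 1
4. ~p, 1
Accessibility: 0R0, 0R1, 1R1

Satisfiable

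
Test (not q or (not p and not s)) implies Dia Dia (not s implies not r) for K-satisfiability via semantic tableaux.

Yes, satisfiable

1. (not q or (not p and not s)) implies Dia Dia (not s implies not r), u
2. Dia Dia (not s implies not r), u   [implies-rule on 1 (branches; this branch)]
3. Dia (not s implies not r), v   [Dia-rule on 2: fresh world v, uRv]
4. not s implies not r, w   [Dia-rule on 3: fresh world w, vRw]
5. not r, w   [implies-rule on 4 (branches; this branch)]
Accessibility: uRv, vRw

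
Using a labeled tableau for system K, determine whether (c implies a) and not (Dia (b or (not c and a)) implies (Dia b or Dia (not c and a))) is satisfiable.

Unsatisfiable

1. (c implies a) and not (Dia (b or (not c and a)) implies (Dia b or Dia (not c and a))), 0
2. c implies a, 0   [and-rule on 1]
3. not (Dia (b or (not c and a)) implies (Dia b or Dia (not c and a))), 0   [and-rule on 1]
4. Dia (b or (not c and a)), 0   [neg-implies-rule on 3]
5. not (Dia b or Dia (not c and a)), 0   [neg-implies-rule on 3]
6. not Dia b, 0   [neg-or-rule on 5]
7. not Dia (not c and a), 0   [neg-or-rule on 5]
8. a, 0   [implies-rule on 2 (branches; this branch)]
9. b or (not c and a), 1   [Dia-rule on 4: fresh world 1, 0R1]
10. not b, 1   [neg-Dia-rule on 6 via 0R1]
11. not (not c and a), 1   [neg-Dia-rule on 7 via 0R1]
12. not c and a, 1   [or-rule on 9 (branches; this branch)]
13. not c, 1   [and-rule on 12]
14. a, 1   [and-rule on 12]
15. not a, 1   [neg-and-rule on 11 (branches; this branch)]
Accessibility: 0R1
Branch closes: a and not a both at 1.
All branches of the tableau close; one closing branch shown above.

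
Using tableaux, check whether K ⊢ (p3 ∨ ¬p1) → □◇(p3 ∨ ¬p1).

Tableau for the negation ¬((p3 ∨ ¬p1) → □◇(p3 ∨ ¬p1)):
1. ¬((p3 ∨ ¬p1) → □◇(p3 ∨ ¬p1)), w0
2. p3 ∨ ¬p1, w0
3. ¬□◇(p3 ∨ ¬p1), w0
4. ¬p1, w0
5. ¬◇(p3 ∨ ¬p1), w1
Accessibility: w0Rw1
The negation has an open branch (countermodel exists).

Invalid (countermodel exists)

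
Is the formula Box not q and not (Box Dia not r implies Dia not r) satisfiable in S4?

1. Box not q and not (Box Dia not r implies Dia not r), w0
2. Box not q, w0   [and-rule on 1]
3. not (Box Dia not r implies Dia not r), w0   [and-rule on 1]
4. Box Dia not r, w0   [neg-implies-rule on 3]
5. not Dia not r, w0   [neg-implies-rule on 3]
6. not q, w0   [Box-rule on 2 via w0Rw0]
7. Dia not r, w0   [Box-rule on 4 via w0Rw0]
8. r, w0   [neg-Dia-rule on 5 via w0Rw0]
9. not r, w1   [Dia-rule on 7: fresh world w1, w0Rw1]
10. not q, w1   [Box-rule on 2 via w0Rw1]
11. Dia not r, w1   [Box-rule on 4 via w0Rw1]
12. r, w1   [neg-Dia-rule on 5 via w0Rw1]
Accessibility: w0Rw0, w0Rw1, w1Rw1
Branch closes: r and not r both at w1.
(One branch shown.) All branches close.

No, unsatisfiable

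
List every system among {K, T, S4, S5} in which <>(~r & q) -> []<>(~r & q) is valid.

S5

S5-tableau for the negation ~(<>(~r & q) -> []<>(~r & q)):
1. ~(<>(~r & q) -> []<>(~r & q)), w0
2. <>(~r & q), w0
3. ~[]<>(~r & q), w0
4. ~r & q, w1
5. ~r, w1
6. q, w1
7. ~<>(~r & q), w2
8. ~(~r & q), w0
9. ~(~r & q), w1
10. ~(~r & q), w2
11. ~q, w0
12. ~q, w1
Accessibility: w0Rw0, w0Rw1, w0Rw2, w1Rw0, w1Rw1, w1Rw2, w2Rw0, w2Rw1, w2Rw2
Branch closes: q and ~q both at w1.
Every branch closes (one shown): valid in S5.
S4-tableau for the negation ~(<>(~r & q) -> []<>(~r & q)):
1. ~(<>(~r & q) -> []<>(~r & q)), w0
2. <>(~r & q), w0
3. ~[]<>(~r & q), w0
4. ~r & q, w1
5. ~r, w1
6. q, w1
7. ~<>(~r & q), w2
8. ~(~r & q), w2
9. ~q, w2
Accessibility: w0Rw0, w0Rw1, w0Rw2, w1Rw1, w2Rw2
Complete open branch: countermodel on an S4-frame, so not valid in S4, nor in K, T (the same frame is also a K-frame and a T-frame).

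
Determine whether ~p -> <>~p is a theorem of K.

Invalid (countermodel exists)

Tableau for the negation ~(~p -> <>~p):
1. ~(~p -> <>~p), u
2. ~p, u
3. ~<>~p, u
The negation has an open branch (countermodel exists).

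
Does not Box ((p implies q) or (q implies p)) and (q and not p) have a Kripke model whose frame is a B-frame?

1. not Box ((p implies q) or (q implies p)) and (q and not p), 0
2. not Box ((p implies q) or (q implies p)), 0
3. q and not p, 0
4. q, 0
5. not p, 0
6. not ((p implies q) or (q implies p)), 1
7. not (p implies q), 1
8. not (q implies p), 1
9. p, 1
10. not q, 1
11. q, 1
12. not p, 1
Accessibility: 0R0, 0R1, 1R0, 1R1
Branch closes: q and not q both at 1.
Every branch closes; the branch above is one of them.

No, unsatisfiable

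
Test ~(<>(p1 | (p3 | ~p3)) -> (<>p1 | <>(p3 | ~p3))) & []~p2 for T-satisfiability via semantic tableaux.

1. ~(<>(p1 | (p3 | ~p3)) -> (<>p1 | <>(p3 | ~p3))) & []~p2, u
2. ~(<>(p1 | (p3 | ~p3)) -> (<>p1 | <>(p3 | ~p3))), u   [&-rule on 1]
3. []~p2, u   [&-rule on 1]
4. <>(p1 | (p3 | ~p3)), u   [~->-rule on 2]
5. ~(<>p1 | <>(p3 | ~p3)), u   [~->-rule on 2]
6. ~<>p1, u   [~|-rule on 5]
7. ~<>(p3 | ~p3), u   [~|-rule on 5]
8. ~p2, u   [[]-rule on 3 via uRu]
9. ~p1, u   [~<>-rule on 6 via uRu]
10. ~(p3 | ~p3), u   [~<>-rule on 7 via uRu]
11. ~p3, u   [~|-rule on 10]
12. p3, u   [~|-rule on 10]
Accessibility: uRu
Branch closes: p3 and ~p3 both at u.
(One branch shown.) All branches close.

No, unsatisfiable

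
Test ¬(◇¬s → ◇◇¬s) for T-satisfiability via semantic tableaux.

No, unsatisfiable

1. ¬(◇¬s → ◇◇¬s), u
2. ◇¬s, u
3. ¬◇◇¬s, u
4. ¬◇¬s, u
5. s, u
6. ¬s, v
7. ¬◇¬s, v
8. s, v
Accessibility: uRu, uRv, vRv
Branch closes: s and ¬s both at v.
(One branch shown.) All branches close.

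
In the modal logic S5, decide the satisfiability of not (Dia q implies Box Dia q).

1. not (Dia q implies Box Dia q), w0
2. Dia q, w0
3. not Box Dia q, w0
4. q, w1
5. not Dia q, w2
6. not q, w0
7. not q, w1
Accessibility: w0Rw0, w0Rw1, w0Rw2, w1Rw0, w1Rw1, w1Rw2, w2Rw0, w2Rw1, w2Rw2
Branch closes: q and not q both at w1.
Every branch closes; the branch above is one of them.

Unsatisfiable (every branch closes)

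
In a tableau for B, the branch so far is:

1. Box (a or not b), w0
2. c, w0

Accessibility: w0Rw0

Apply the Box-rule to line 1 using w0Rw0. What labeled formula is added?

a or not b, w0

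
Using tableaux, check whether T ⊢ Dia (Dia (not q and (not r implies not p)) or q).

Tableau for the negation not Dia (Dia (not q and (not r implies not p)) or q):
1. not Dia (Dia (not q and (not r implies not p)) or q), w0
2. not (Dia (not q and (not r implies not p)) or q), w0   [neg-Dia-rule on 1 via w0Rw0]
3. not Dia (not q and (not r implies not p)), w0   [neg-or-rule on 2]
4. not q, w0   [neg-or-rule on 2]
5. not (not q and (not r implies not p)), w0   [neg-Dia-rule on 3 via w0Rw0]
6. not (not r implies not p), w0   [neg-and-rule on 5 (branches; this branch)]
7. not r, w0   [neg-implies-rule on 6]
8. p, w0   [neg-implies-rule on 6]
Accessibility: w0Rw0
The negation has an open branch (countermodel exists).

No, not valid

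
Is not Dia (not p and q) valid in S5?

Tableau for the negation Dia (not p and q):
1. Dia (not p and q), 0
2. not p and q, 1   [Dia-rule on 1: fresh world 1, 0R1]
3. not p, 1   [and-rule on 2]
4. q, 1   [and-rule on 2]
Accessibility: 0R0, 0R1, 1R0, 1R1
The negation has an open branch (countermodel exists).

Not valid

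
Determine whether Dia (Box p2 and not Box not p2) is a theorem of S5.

Tableau for the negation not Dia (Box p2 and not Box not p2):
1. not Dia (Box p2 and not Box not p2), w0
2. not (Box p2 and not Box not p2), w0   [neg-Dia-rule on 1 via w0Rw0]
3. Box not p2, w0   [neg-and-rule on 2 (branches; this branch)]
4. not p2, w0   [Box-rule on 3 via w0Rw0]
Accessibility: w0Rw0
The negation has an open branch (countermodel exists).

Not valid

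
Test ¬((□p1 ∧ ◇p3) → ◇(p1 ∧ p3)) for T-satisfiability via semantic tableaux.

1. ¬((□p1 ∧ ◇p3) → ◇(p1 ∧ p3)), w0
2. □p1 ∧ ◇p3, w0
3. ¬◇(p1 ∧ p3), w0
4. □p1, w0
5. ◇p3, w0
6. ¬(p1 ∧ p3), w0
7. p1, w0
8. ¬p3, w0
9. p3, w1
10. ¬(p1 ∧ p3), w1
11. p1, w1
12. ¬p3, w1
Accessibility: w0Rw0, w0Rw1, w1Rw1
Branch closes: p3 and ¬p3 both at w1.
Every branch closes; the branch above is one of them.

Unsatisfiable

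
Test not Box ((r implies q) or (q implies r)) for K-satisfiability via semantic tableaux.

Unsatisfiable

1. not Box ((r implies q) or (q implies r)), u
2. not ((r implies q) or (q implies r)), v   [neg-Box-rule on 1: fresh world v, uRv]
3. not (r implies q), v   [neg-or-rule on 2]
4. not (q implies r), v   [neg-or-rule on 2]
5. r, v   [neg-implies-rule on 3]
6. not q, v   [neg-implies-rule on 3]
7. q, v   [neg-implies-rule on 4]
8. not r, v   [neg-implies-rule on 4]
Accessibility: uRv
Branch closes: q and not q both at v.
Every branch closes; the branch above is one of them.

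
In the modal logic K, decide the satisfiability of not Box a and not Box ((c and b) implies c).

1. not Box a and not Box ((c and b) implies c), 0
2. not Box a, 0
3. not Box ((c and b) implies c), 0
4. not a, 1
5. not ((c and b) implies c), 2
6. c and b, 2
7. not c, 2
8. c, 2
9. b, 2
Accessibility: 0R1, 0R2
Branch closes: c and not c both at 2.
Every branch closes; the branch above is one of them.

Unsatisfiable (every branch closes)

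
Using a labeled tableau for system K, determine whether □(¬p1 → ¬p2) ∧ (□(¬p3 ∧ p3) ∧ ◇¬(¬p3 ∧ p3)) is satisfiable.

Unsatisfiable

1. □(¬p1 → ¬p2) ∧ (□(¬p3 ∧ p3) ∧ ◇¬(¬p3 ∧ p3)), 0
2. □(¬p1 → ¬p2), 0
3. □(¬p3 ∧ p3) ∧ ◇¬(¬p3 ∧ p3), 0
4. □(¬p3 ∧ p3), 0
5. ◇¬(¬p3 ∧ p3), 0
6. ¬(¬p3 ∧ p3), 1
7. ¬p1 → ¬p2, 1
8. ¬p3 ∧ p3, 1
9. ¬p3, 1
10. p3, 1
Accessibility: 0R1
Branch closes: p3 and ¬p3 both at 1.
Every branch closes; the branch above is one of them.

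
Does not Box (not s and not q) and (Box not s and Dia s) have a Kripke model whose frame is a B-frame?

Unsatisfiable

1. not Box (not s and not q) and (Box not s and Dia s), 0
2. not Box (not s and not q), 0   [and-rule on 1]
3. Box not s and Dia s, 0   [and-rule on 1]
4. Box not s, 0   [and-rule on 3]
5. Dia s, 0   [and-rule on 3]
6. not s, 0   [Box-rule on 4 via 0R0]
7. not (not s and not q), 1   [neg-Box-rule on 2: fresh world 1, 0R1]
8. not s, 1   [Box-rule on 4 via 0R1]
9. q, 1   [neg-and-rule on 7 (branches; this branch)]
10. s, 2   [Dia-rule on 5: fresh world 2, 0R2]
11. not s, 2   [Box-rule on 4 via 0R2]
Accessibility: 0R0, 0R1, 0R2, 1R0, 1R1, 2R0, 2R2
Branch closes: s and not s both at 2.
All branches of the tableau close; one closing branch shown above.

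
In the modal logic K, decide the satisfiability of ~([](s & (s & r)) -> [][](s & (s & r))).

1. ~([](s & (s & r)) -> [][](s & (s & r))), w0
2. [](s & (s & r)), w0
3. ~[][](s & (s & r)), w0
4. ~[](s & (s & r)), w1
5. s & (s & r), w1
6. s, w1
7. s & r, w1
8. r, w1
9. ~(s & (s & r)), w2
10. ~(s & r), w2
11. ~r, w2
Accessibility: w0Rw1, w1Rw2

Yes, satisfiable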